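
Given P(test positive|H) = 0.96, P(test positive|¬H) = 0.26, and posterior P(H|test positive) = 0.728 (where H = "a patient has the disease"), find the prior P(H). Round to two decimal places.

P(H) = 0.42

In odds form, posterior odds = prior odds × likelihood ratio, so prior odds = posterior odds ÷ LR.
Posterior odds = 0.728/(1−0.728) = 2.6765. LR = 0.96/0.26 = 3.6923.
Prior odds = 2.6765/3.6923 = 0.7249, so P(H) = 0.7249/(1+0.7249) ≈ 0.42.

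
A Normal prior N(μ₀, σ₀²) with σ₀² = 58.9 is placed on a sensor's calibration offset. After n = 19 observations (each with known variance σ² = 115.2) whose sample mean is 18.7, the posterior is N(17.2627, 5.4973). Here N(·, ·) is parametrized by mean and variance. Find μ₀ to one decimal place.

μ₀ = 3.3

With known observation variance, the Normal–Normal posterior has precision τ_n = τ₀ + n/σ² and mean μ_n = (τ₀μ₀ + (n/σ²)x̄)/τ_n.
Here τ₀ = 1/58.9 = 0.016978 and τ_data = 19/115.2 = 0.164931, so τ_n = 0.181909.
Rearranging for μ₀: μ₀ = (μ_n·τ_n − τ_data·x̄)/τ₀ = (17.2627·0.181909 − 0.164931·18.7) / 0.016978 = 0.056031/0.016978 ≈ 3.3.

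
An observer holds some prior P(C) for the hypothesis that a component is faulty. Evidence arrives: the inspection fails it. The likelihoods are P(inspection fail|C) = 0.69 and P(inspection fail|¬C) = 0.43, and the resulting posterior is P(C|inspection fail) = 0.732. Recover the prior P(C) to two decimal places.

In odds form, posterior odds = prior odds × likelihood ratio, so prior odds = posterior odds ÷ LR.
Posterior odds = 0.732/(1−0.732) = 2.7313. LR = 0.69/0.43 = 1.6047.
Prior odds = 2.7313/1.6047 = 1.7021, so P(C) = 1.7021/(1+1.7021) ≈ 0.63.

P(C) = 0.63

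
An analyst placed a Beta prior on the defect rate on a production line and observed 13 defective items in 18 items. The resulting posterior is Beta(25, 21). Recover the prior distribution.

Beta(12, 16)

A Beta(a, b) prior with s successes and f failures in binomial data gives a Beta(a+s, b+f) posterior.
Subtract the data counts: 25−13=12, 21−5=16.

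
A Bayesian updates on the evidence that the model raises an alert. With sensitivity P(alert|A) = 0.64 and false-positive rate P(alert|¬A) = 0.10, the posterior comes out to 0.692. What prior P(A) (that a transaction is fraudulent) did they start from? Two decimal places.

Bayes' rule in odds form gives O(A|E) = O(A)·[P(E|A)/P(E|¬A)], hence O(A) = O(A|E)/LR.
Posterior odds = 0.692/(1−0.692) = 2.2468. LR = 0.64/0.10 = 6.4000.
Prior odds = 2.2468/6.4000 = 0.3511, so P(A) = 0.3511/(1+0.3511) ≈ 0.26.

P(A) = 0.26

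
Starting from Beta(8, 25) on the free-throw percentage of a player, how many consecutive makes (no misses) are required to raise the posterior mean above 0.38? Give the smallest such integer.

k = 8

After k makes and 0 misses the posterior is Beta(8+k, 25), with mean (8+k)/(8+25+k).
Set (8+k)/(33+k) > 0.38 and solve: k > (0.38·33 − 8)/(1 − 0.38) = 7.323.
The smallest integer exceeding 7.323 is 8.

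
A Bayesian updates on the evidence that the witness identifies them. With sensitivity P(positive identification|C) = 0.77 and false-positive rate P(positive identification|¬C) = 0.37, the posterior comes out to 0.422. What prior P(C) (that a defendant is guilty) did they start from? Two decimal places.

Bayes' rule in odds form gives O(C|E) = O(C)·[P(E|C)/P(E|¬C)], hence O(C) = O(C|E)/LR.
Posterior odds = 0.422/(1−0.422) = 0.7301. LR = 0.77/0.37 = 2.0811.
Prior odds = 0.7301/2.0811 = 0.3508, so P(C) = 0.3508/(1+0.3508) ≈ 0.26.

P(C) = 0.26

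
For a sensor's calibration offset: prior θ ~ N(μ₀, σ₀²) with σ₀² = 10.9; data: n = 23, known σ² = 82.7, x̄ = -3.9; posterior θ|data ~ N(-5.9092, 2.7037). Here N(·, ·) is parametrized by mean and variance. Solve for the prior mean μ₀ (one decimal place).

With known observation variance, the Normal–Normal posterior has precision τ_n = τ₀ + n/σ² and mean μ_n = (τ₀μ₀ + (n/σ²)x̄)/τ_n.
Here τ₀ = 1/10.9 = 0.091743 and τ_data = 23/82.7 = 0.278114, so τ_n = 0.369857.
Rearranging for μ₀: μ₀ = (μ_n·τ_n − τ_data·x̄)/τ₀ = (-5.9092·0.369857 − 0.278114·-3.9) / 0.091743 = -1.100914/0.091743 ≈ -12.0.

μ₀ = -12.0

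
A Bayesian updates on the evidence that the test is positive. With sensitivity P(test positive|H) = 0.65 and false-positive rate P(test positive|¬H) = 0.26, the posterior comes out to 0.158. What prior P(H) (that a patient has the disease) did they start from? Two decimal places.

P(H) = 0.07

Bayes' rule in odds form gives O(H|E) = O(H)·[P(E|H)/P(E|¬H)], hence O(H) = O(H|E)/LR.
Posterior odds = 0.158/(1−0.158) = 0.1876. LR = 0.65/0.26 = 2.5000.
Prior odds = 0.1876/2.5000 = 0.0750, so P(H) = 0.0750/(1+0.0750) ≈ 0.07.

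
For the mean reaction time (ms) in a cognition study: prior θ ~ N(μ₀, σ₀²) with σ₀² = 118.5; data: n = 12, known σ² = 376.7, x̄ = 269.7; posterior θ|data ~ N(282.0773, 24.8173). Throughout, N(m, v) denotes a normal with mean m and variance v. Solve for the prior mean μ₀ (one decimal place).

μ₀ = 328.8

With known observation variance, the Normal–Normal posterior has precision τ_n = τ₀ + n/σ² and mean μ_n = (τ₀μ₀ + (n/σ²)x̄)/τ_n.
Here τ₀ = 1/118.5 = 0.008439 and τ_data = 12/376.7 = 0.031856, so τ_n = 0.040295.
Rearranging for μ₀: μ₀ = (μ_n·τ_n − τ_data·x̄)/τ₀ = (282.0773·0.040295 − 0.031856·269.7) / 0.008439 = 2.774742/0.008439 ≈ 328.8.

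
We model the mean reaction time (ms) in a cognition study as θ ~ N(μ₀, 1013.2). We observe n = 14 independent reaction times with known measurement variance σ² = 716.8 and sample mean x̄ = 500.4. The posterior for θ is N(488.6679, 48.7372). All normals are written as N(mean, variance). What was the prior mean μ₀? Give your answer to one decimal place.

μ₀ = 256.5

With known observation variance, the Normal–Normal posterior has precision τ_n = τ₀ + n/σ² and mean μ_n = (τ₀μ₀ + (n/σ²)x̄)/τ_n.
Here τ₀ = 1/1013.2 = 0.000987 and τ_data = 14/716.8 = 0.019531, so τ_n = 0.020518.
Rearranging for μ₀: μ₀ = (μ_n·τ_n − τ_data·x̄)/τ₀ = (488.6679·0.020518 − 0.019531·500.4) / 0.000987 = 0.253176/0.000987 ≈ 256.5.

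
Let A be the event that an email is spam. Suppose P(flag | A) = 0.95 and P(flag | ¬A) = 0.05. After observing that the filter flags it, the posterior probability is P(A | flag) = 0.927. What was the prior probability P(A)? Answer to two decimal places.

In odds form, posterior odds = prior odds × likelihood ratio, so prior odds = posterior odds ÷ LR.
Posterior odds = 0.927/(1−0.927) = 12.6986. LR = 0.95/0.05 = 19.0000.
Prior odds = 12.6986/19.0000 = 0.6683, so P(A) = 0.6683/(1+0.6683) ≈ 0.40.

P(A) = 0.40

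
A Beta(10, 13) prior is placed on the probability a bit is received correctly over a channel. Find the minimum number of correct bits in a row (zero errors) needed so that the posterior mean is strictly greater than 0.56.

After k correct bits and 0 errors the posterior is Beta(10+k, 13), with mean (10+k)/(10+13+k).
Set (10+k)/(23+k) > 0.56 and solve: k > (0.56·23 − 10)/(1 − 0.56) = 6.545.
The smallest integer exceeding 6.545 is 7.

k = 7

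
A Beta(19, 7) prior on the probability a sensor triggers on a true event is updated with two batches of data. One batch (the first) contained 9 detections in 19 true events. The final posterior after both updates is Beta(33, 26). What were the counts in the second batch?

Because Beta–binomial updating is additive in the counts, the combined data contributed (α_post−α_prior, β_post−β_prior) successes and failures.
Total across both batches: 33−19=14 detections, 26−7=19 misses.
Subtract the first batch: 14−9=5 detections and 19−10=9 misses.

5 detections and 9 misses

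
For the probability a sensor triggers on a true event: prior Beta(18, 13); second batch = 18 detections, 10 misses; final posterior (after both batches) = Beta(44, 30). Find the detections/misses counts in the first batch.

Sequential conjugate updates are equivalent to a single update on the pooled data, so total successes = posterior α − prior α and total failures = posterior β − prior β.
Total across both batches: 44−18=26 detections, 30−13=17 misses.
Subtract the second batch: 26−18=8 detections and 17−10=7 misses.

8 detections and 7 misses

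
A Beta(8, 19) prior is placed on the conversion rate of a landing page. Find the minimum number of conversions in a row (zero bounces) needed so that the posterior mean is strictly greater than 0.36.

After k conversions and 0 bounces the posterior is Beta(8+k, 19), with mean (8+k)/(8+19+k).
Set (8+k)/(27+k) > 0.36 and solve: k > (0.36·27 − 8)/(1 − 0.36) = 2.688.
The smallest integer exceeding 2.688 is 3, and checking k=3: (11)/(30) = 0.3667 > 0.36.

k = 3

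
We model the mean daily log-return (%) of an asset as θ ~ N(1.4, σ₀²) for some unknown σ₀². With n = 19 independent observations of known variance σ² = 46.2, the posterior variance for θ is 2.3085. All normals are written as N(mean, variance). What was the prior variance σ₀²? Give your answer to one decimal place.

For the Normal–Normal model with known σ², precisions add: τ_n = τ₀ + n/σ².
So 1/σ₀² = 1/2.3085 − 19/46.2 = 0.433182 − 0.411255 = 0.021927.
Hence σ₀² = 1/0.021927 ≈ 45.6.

σ₀² = 45.6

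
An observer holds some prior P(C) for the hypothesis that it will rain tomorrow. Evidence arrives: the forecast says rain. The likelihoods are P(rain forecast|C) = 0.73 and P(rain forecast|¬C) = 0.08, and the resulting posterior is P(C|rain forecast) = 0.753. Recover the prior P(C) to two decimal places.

Bayes' rule in odds form gives O(C|E) = O(C)·[P(E|C)/P(E|¬C)], hence O(C) = O(C|E)/LR.
Posterior odds = 0.753/(1−0.753) = 3.0486. LR = 0.73/0.08 = 9.1250.
Prior odds = 3.0486/9.1250 = 0.3341, so P(C) = 0.3341/(1+0.3341) ≈ 0.25.

P(C) = 0.25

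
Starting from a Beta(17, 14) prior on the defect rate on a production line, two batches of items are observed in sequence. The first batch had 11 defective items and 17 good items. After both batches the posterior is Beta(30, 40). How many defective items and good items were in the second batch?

Because Beta–binomial updating is additive in the counts, the combined data contributed (α_post−α_prior, β_post−β_prior) successes and failures.
Total across both batches: 30−17=13 defective items, 40−14=26 good items.
Subtract the first batch: 13−11=2 defective items and 26−17=9 good items.

2 defective items and 9 good items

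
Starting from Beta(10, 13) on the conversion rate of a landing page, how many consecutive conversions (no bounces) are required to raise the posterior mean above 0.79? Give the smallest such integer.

k = 39

After k conversions and 0 bounces the posterior is Beta(10+k, 13), with mean (10+k)/(10+13+k).
Set (10+k)/(23+k) > 0.79 and solve: k > (0.79·23 − 10)/(1 − 0.79) = 38.905.
The smallest integer exceeding 38.905 is 39, and checking k=39: (49)/(62) = 0.7903 > 0.79.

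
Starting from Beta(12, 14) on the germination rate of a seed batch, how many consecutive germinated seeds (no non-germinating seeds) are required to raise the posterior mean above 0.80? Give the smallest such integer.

After k germinated seeds and 0 non-germinating seeds the posterior is Beta(12+k, 14), with mean (12+k)/(12+14+k).
Set (12+k)/(26+k) > 0.80 and solve: k > (0.80·26 − 12)/(1 − 0.80) = 44.000.
The smallest integer exceeding 44.000 is 45.

k = 45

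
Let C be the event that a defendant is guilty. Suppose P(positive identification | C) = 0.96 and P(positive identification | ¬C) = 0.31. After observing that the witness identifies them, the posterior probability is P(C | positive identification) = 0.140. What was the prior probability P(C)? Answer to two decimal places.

P(C) = 0.05

In odds form, posterior odds = prior odds × likelihood ratio, so prior odds = posterior odds ÷ LR.
Posterior odds = 0.140/(1−0.140) = 0.1628. LR = 0.96/0.31 = 3.0968.
Prior odds = 0.1628/3.0968 = 0.0526, so P(C) = 0.0526/(1+0.0526) ≈ 0.05.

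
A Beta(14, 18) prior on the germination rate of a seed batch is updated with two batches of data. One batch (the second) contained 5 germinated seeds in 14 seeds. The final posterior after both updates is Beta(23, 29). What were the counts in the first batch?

4 germinated seeds and 2 non-germinating seeds

Because Beta–binomial updating is additive in the counts, the combined data contributed (α_post−α_prior, β_post−β_prior) successes and failures.
Total across both batches: 23−14=9 germinated seeds, 29−18=11 non-germinating seeds.
Subtract the second batch: 9−5=4 germinated seeds and 11−9=2 non-germinating seeds.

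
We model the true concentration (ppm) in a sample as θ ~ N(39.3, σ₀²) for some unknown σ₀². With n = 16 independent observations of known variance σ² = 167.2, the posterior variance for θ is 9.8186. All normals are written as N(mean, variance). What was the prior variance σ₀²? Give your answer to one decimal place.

σ₀² = 162.5

For the Normal–Normal model with known σ², precisions add: τ_n = τ₀ + n/σ².
So 1/σ₀² = 1/9.8186 − 16/167.2 = 0.101848 − 0.095694 = 0.006154.
Hence σ₀² = 1/0.006154 ≈ 162.5.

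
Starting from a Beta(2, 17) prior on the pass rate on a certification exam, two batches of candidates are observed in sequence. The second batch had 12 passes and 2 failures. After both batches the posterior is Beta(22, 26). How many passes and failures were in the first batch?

8 passes and 7 failures

Because Beta–binomial updating is additive in the counts, the combined data contributed (α_post−α_prior, β_post−β_prior) successes and failures.
Total across both batches: 22−2=20 passes, 26−17=9 failures.
Subtract the second batch: 20−12=8 passes and 9−2=7 failures.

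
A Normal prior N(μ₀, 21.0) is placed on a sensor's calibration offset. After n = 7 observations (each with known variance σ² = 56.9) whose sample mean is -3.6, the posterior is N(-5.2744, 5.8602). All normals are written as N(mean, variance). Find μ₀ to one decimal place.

μ₀ = -9.6

With known observation variance, the Normal–Normal posterior has precision τ_n = τ₀ + n/σ² and mean μ_n = (τ₀μ₀ + (n/σ²)x̄)/τ_n.
Here τ₀ = 1/21.0 = 0.047619 and τ_data = 7/56.9 = 0.123023, so τ_n = 0.170642.
Rearranging for μ₀: μ₀ = (μ_n·τ_n − τ_data·x̄)/τ₀ = (-5.2744·0.170642 − 0.123023·-3.6) / 0.047619 = -0.457151/0.047619 ≈ -9.6.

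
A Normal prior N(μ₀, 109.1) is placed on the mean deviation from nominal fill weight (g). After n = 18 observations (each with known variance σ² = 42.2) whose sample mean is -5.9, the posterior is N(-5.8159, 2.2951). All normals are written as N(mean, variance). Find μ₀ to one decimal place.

μ₀ = -1.9

With known observation variance, the Normal–Normal posterior has precision τ_n = τ₀ + n/σ² and mean μ_n = (τ₀μ₀ + (n/σ²)x̄)/τ_n.
Here τ₀ = 1/109.1 = 0.009166 and τ_data = 18/42.2 = 0.426540, so τ_n = 0.435706.
Rearranging for μ₀: μ₀ = (μ_n·τ_n − τ_data·x̄)/τ₀ = (-5.8159·0.435706 − 0.426540·-5.9) / 0.009166 = -0.017437/0.009166 ≈ -1.9.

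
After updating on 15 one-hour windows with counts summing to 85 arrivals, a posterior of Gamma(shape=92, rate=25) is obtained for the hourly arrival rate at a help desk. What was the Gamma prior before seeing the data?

A Gamma(α, β) prior (rate parametrization) on a Poisson rate with n observations summing to S gives posterior Gamma(α+S, β+n).
So α = 92 − 85 = 7 and β = 25 − 15 = 10.

Gamma(shape=7, rate=10)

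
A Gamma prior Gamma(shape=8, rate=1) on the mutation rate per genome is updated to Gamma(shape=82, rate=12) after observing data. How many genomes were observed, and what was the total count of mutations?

n = 11 genomes with total 74 mutations

A Gamma(α, β) prior (rate parametrization) on a Poisson rate with n observations summing to S gives posterior Gamma(α+S, β+n).
Matching: Σxᵢ = 82 − 8 = 74 and n = 12 − 1 = 11.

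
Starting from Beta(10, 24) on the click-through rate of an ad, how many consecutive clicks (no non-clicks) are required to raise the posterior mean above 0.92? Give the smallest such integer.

After k clicks and 0 non-clicks the posterior is Beta(10+k, 24), with mean (10+k)/(10+24+k).
Set (10+k)/(34+k) > 0.92 and solve: k > (0.92·34 − 10)/(1 − 0.92) = 266.000.
The smallest integer exceeding 266.000 is 267, and checking k=267: (277)/(301) = 0.9203 > 0.92.

k = 267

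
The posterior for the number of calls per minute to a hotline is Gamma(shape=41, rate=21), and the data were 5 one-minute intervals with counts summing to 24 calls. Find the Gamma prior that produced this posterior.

Gamma(shape=17, rate=16)

Gamma–Poisson conjugacy: posterior shape = α + Σxᵢ, posterior rate = β + n.
So α = 41 − 24 = 17 and β = 21 − 5 = 16.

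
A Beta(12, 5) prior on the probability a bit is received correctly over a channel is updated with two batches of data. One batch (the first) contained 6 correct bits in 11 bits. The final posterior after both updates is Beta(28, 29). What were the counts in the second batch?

Sequential conjugate updates are equivalent to a single update on the pooled data, so total successes = posterior α − prior α and total failures = posterior β − prior β.
Total across both batches: 28−12=16 correct bits, 29−5=24 errors.
Subtract the first batch: 16−6=10 correct bits and 24−5=19 errors.

10 correct bits and 19 errors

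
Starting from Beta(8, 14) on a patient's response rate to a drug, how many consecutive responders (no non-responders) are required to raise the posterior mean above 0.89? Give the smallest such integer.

k = 106

After k responders and 0 non-responders the posterior is Beta(8+k, 14), with mean (8+k)/(8+14+k).
Set (8+k)/(22+k) > 0.89 and solve: k > (0.89·22 − 8)/(1 − 0.89) = 105.273.
The smallest integer exceeding 105.273 is 106.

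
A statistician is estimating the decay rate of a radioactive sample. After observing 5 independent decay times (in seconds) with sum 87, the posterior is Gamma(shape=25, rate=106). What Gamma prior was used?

Gamma–exponential conjugacy: posterior shape = α + n, posterior rate = β + Σtᵢ.
So α = 25 − 5 = 20 and β = 106 − 87 = 19.

Gamma(shape=20, rate=19)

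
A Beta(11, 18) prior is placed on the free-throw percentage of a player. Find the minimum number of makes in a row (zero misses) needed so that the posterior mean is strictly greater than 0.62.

k = 19

After k makes and 0 misses the posterior is Beta(11+k, 18), with mean (11+k)/(11+18+k).
Set (11+k)/(29+k) > 0.62 and solve: k > (0.62·29 − 11)/(1 − 0.62) = 18.368.
The smallest integer exceeding 18.368 is 19, and checking k=19: (30)/(48) = 0.6250 > 0.62.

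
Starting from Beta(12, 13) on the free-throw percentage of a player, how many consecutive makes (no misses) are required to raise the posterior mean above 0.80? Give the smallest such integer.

After k makes and 0 misses the posterior is Beta(12+k, 13), with mean (12+k)/(12+13+k).
Set (12+k)/(25+k) > 0.80 and solve: k > (0.80·25 − 12)/(1 − 0.80) = 40.000.
The smallest integer exceeding 40.000 is 41, and checking k=41: (53)/(66) = 0.8030 > 0.80.

k = 41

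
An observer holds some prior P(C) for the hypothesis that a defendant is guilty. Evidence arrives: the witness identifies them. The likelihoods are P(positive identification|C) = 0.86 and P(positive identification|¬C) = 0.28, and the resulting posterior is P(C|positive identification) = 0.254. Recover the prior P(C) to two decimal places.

P(C) = 0.10

In odds form, posterior odds = prior odds × likelihood ratio, so prior odds = posterior odds ÷ LR.
Posterior odds = 0.254/(1−0.254) = 0.3405. LR = 0.86/0.28 = 3.0714.
Prior odds = 0.3405/3.0714 = 0.1109, so P(C) = 0.1109/(1+0.1109) ≈ 0.10.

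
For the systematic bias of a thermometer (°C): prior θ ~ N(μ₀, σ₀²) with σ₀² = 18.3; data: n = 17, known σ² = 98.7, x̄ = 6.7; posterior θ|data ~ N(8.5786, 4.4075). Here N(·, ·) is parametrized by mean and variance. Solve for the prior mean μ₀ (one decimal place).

The posterior mean is a precision-weighted average: μ_n = (τ₀μ₀ + τ_data·x̄)/(τ₀+τ_data), with τ₀=1/σ₀² and τ_data=n/σ².
Here τ₀ = 1/18.3 = 0.054645 and τ_data = 17/98.7 = 0.172239, so τ_n = 0.226884.
Rearranging for μ₀: μ₀ = (μ_n·τ_n − τ_data·x̄)/τ₀ = (8.5786·0.226884 − 0.172239·6.7) / 0.054645 = 0.792346/0.054645 ≈ 14.5.

μ₀ = 14.5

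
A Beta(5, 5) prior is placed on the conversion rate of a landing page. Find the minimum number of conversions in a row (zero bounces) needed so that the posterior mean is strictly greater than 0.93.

k = 62

After k conversions and 0 bounces the posterior is Beta(5+k, 5), with mean (5+k)/(5+5+k).
Set (5+k)/(10+k) > 0.93 and solve: k > (0.93·10 − 5)/(1 − 0.93) = 61.429.
The smallest integer exceeding 61.429 is 62.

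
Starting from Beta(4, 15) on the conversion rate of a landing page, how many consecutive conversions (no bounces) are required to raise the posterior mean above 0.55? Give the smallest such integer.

After k conversions and 0 bounces the posterior is Beta(4+k, 15), with mean (4+k)/(4+15+k).
Set (4+k)/(19+k) > 0.55 and solve: k > (0.55·19 − 4)/(1 − 0.55) = 14.333.
The smallest integer exceeding 14.333 is 15, and checking k=15: (19)/(34) = 0.5588 > 0.55.

k = 15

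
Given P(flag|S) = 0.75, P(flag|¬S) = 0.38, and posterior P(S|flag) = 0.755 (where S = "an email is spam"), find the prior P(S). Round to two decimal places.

Bayes' rule in odds form gives O(S|E) = O(S)·[P(E|S)/P(E|¬S)], hence O(S) = O(S|E)/LR.
Posterior odds = 0.755/(1−0.755) = 3.0816. LR = 0.75/0.38 = 1.9737.
Prior odds = 3.0816/1.9737 = 1.5613, so P(S) = 1.5613/(1+1.5613) ≈ 0.61.

P(S) = 0.61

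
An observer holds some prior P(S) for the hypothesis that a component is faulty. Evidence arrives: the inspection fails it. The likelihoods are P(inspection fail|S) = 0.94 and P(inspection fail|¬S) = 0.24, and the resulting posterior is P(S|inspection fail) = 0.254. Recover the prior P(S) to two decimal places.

In odds form, posterior odds = prior odds × likelihood ratio, so prior odds = posterior odds ÷ LR.
Posterior odds = 0.254/(1−0.254) = 0.3405. LR = 0.94/0.24 = 3.9167.
Prior odds = 0.3405/3.9167 = 0.0869, so P(S) = 0.0869/(1+0.0869) ≈ 0.08.

P(S) = 0.08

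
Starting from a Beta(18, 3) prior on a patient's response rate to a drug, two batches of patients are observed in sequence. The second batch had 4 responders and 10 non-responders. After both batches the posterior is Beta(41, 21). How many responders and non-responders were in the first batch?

Because Beta–binomial updating is additive in the counts, the combined data contributed (α_post−α_prior, β_post−β_prior) successes and failures.
Total across both batches: 41−18=23 responders, 21−3=18 non-responders.
Subtract the second batch: 23−4=19 responders and 18−10=8 non-responders.

19 responders and 8 non-responders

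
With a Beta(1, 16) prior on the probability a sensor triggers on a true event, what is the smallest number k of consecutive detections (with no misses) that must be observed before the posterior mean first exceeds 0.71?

k = 39

After k detections and 0 misses the posterior is Beta(1+k, 16), with mean (1+k)/(1+16+k).
Set (1+k)/(17+k) > 0.71 and solve: k > (0.71·17 − 1)/(1 − 0.71) = 38.172.
The smallest integer exceeding 38.172 is 39, and checking k=39: (40)/(56) = 0.7143 > 0.71.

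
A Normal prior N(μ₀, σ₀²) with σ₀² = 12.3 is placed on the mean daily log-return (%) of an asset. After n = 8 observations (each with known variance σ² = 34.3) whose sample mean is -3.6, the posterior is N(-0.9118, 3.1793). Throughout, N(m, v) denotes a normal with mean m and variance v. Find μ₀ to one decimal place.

μ₀ = 6.8

The posterior mean is a precision-weighted average: μ_n = (τ₀μ₀ + τ_data·x̄)/(τ₀+τ_data), with τ₀=1/σ₀² and τ_data=n/σ².
Here τ₀ = 1/12.3 = 0.081301 and τ_data = 8/34.3 = 0.233236, so τ_n = 0.314537.
Rearranging for μ₀: μ₀ = (μ_n·τ_n − τ_data·x̄)/τ₀ = (-0.9118·0.314537 − 0.233236·-3.6) / 0.081301 = 0.552855/0.081301 ≈ 6.8.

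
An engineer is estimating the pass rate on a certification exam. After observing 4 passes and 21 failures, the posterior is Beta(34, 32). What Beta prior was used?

Beta(30, 11)

Beta is conjugate to the binomial likelihood: posterior = Beta(a+s, b+f).
So a = 34 − 4 = 30 and b = 32 − 21 = 11.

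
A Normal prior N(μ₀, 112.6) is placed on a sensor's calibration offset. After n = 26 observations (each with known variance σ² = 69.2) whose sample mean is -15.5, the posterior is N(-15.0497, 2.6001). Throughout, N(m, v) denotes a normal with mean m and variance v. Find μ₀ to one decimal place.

The posterior mean is a precision-weighted average: μ_n = (τ₀μ₀ + τ_data·x̄)/(τ₀+τ_data), with τ₀=1/σ₀² and τ_data=n/σ².
Here τ₀ = 1/112.6 = 0.008881 and τ_data = 26/69.2 = 0.375723, so τ_n = 0.384604.
Rearranging for μ₀: μ₀ = (μ_n·τ_n − τ_data·x̄)/τ₀ = (-15.0497·0.384604 − 0.375723·-15.5) / 0.008881 = 0.035532/0.008881 ≈ 4.0.

μ₀ = 4.0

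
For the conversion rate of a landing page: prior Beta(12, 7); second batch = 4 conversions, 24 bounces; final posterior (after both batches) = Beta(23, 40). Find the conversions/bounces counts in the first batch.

7 conversions and 9 bounces

Sequential conjugate updates are equivalent to a single update on the pooled data, so total successes = posterior α − prior α and total failures = posterior β − prior β.
Total across both batches: 23−12=11 conversions, 40−7=33 bounces.
Subtract the second batch: 11−4=7 conversions and 33−24=9 bounces.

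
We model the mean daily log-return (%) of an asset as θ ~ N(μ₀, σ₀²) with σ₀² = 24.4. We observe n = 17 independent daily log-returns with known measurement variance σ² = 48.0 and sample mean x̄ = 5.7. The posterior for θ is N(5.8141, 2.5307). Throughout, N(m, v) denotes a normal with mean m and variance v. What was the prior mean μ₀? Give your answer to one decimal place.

The posterior mean is a precision-weighted average: μ_n = (τ₀μ₀ + τ_data·x̄)/(τ₀+τ_data), with τ₀=1/σ₀² and τ_data=n/σ².
Here τ₀ = 1/24.4 = 0.040984 and τ_data = 17/48.0 = 0.354167, so τ_n = 0.395151.
Rearranging for μ₀: μ₀ = (μ_n·τ_n − τ_data·x̄)/τ₀ = (5.8141·0.395151 − 0.354167·5.7) / 0.040984 = 0.278696/0.040984 ≈ 6.8.

μ₀ = 6.8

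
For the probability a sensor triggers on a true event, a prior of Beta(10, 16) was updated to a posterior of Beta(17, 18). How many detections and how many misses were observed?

7 detections and 2 misses

Beta is conjugate to the binomial likelihood: posterior = Beta(a+s, b+f).
Match parameters: s=17−10=7, f=18−16=2.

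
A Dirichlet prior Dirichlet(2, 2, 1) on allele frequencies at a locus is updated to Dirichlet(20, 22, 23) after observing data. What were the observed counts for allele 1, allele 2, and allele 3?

For a Dirichlet(α) prior with multinomial counts c, the posterior is Dirichlet(α + c) componentwise.
Counts are posterior − prior componentwise: 20−2=18, 22−2=20, 23−1=22.

counts (18, 20, 22)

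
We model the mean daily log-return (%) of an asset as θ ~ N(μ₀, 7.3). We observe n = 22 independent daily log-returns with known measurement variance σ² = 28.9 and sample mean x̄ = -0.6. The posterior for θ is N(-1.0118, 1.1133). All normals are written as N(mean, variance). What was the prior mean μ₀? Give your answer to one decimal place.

μ₀ = -3.3

The posterior mean is a precision-weighted average: μ_n = (τ₀μ₀ + τ_data·x̄)/(τ₀+τ_data), with τ₀=1/σ₀² and τ_data=n/σ².
Here τ₀ = 1/7.3 = 0.136986 and τ_data = 22/28.9 = 0.761246, so τ_n = 0.898232.
Rearranging for μ₀: μ₀ = (μ_n·τ_n − τ_data·x̄)/τ₀ = (-1.0118·0.898232 − 0.761246·-0.6) / 0.136986 = -0.452084/0.136986 ≈ -3.3.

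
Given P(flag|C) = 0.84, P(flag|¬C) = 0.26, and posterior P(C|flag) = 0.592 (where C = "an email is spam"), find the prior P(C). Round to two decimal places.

P(C) = 0.31

Bayes' rule in odds form gives O(C|E) = O(C)·[P(E|C)/P(E|¬C)], hence O(C) = O(C|E)/LR.
Posterior odds = 0.592/(1−0.592) = 1.4510. LR = 0.84/0.26 = 3.2308.
Prior odds = 1.4510/3.2308 = 0.4491, so P(C) = 0.4491/(1+0.4491) ≈ 0.31.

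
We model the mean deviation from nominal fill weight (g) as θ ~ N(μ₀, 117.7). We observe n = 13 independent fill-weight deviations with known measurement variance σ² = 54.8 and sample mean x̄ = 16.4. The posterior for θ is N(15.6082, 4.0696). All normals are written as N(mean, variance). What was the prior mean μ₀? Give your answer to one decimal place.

μ₀ = -6.5

The posterior mean is a precision-weighted average: μ_n = (τ₀μ₀ + τ_data·x̄)/(τ₀+τ_data), with τ₀=1/σ₀² and τ_data=n/σ².
Here τ₀ = 1/117.7 = 0.008496 and τ_data = 13/54.8 = 0.237226, so τ_n = 0.245722.
Rearranging for μ₀: μ₀ = (μ_n·τ_n − τ_data·x̄)/τ₀ = (15.6082·0.245722 − 0.237226·16.4) / 0.008496 = -0.055228/0.008496 ≈ -6.5.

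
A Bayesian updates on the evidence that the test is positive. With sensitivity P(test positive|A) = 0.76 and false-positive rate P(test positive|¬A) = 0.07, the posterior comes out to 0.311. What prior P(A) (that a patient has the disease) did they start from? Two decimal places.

In odds form, posterior odds = prior odds × likelihood ratio, so prior odds = posterior odds ÷ LR.
Posterior odds = 0.311/(1−0.311) = 0.4514. LR = 0.76/0.07 = 10.8571.
Prior odds = 0.4514/10.8571 = 0.0416, so P(A) = 0.0416/(1+0.0416) ≈ 0.04.

P(A) = 0.04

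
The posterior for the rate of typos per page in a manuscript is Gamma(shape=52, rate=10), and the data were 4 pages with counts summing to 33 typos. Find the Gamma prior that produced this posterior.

A Gamma(α, β) prior (rate parametrization) on a Poisson rate with n observations summing to S gives posterior Gamma(α+S, β+n).
So α = 52 − 33 = 19 and β = 10 − 4 = 6.

Gamma(shape=19, rate=6)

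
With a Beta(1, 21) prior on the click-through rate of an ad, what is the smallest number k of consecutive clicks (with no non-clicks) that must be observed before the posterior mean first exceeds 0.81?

k = 89

After k clicks and 0 non-clicks the posterior is Beta(1+k, 21), with mean (1+k)/(1+21+k).
Set (1+k)/(22+k) > 0.81 and solve: k > (0.81·22 − 1)/(1 − 0.81) = 88.526.
The smallest integer exceeding 88.526 is 89, and checking k=89: (90)/(111) = 0.8108 > 0.81.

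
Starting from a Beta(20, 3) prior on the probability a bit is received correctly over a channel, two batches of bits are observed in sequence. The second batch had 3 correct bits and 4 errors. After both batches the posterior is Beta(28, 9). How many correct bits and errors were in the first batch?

Sequential conjugate updates are equivalent to a single update on the pooled data, so total successes = posterior α − prior α and total failures = posterior β − prior β.
Total across both batches: 28−20=8 correct bits, 9−3=6 errors.
Subtract the second batch: 8−3=5 correct bits and 6−4=2 errors.

5 correct bits and 2 errors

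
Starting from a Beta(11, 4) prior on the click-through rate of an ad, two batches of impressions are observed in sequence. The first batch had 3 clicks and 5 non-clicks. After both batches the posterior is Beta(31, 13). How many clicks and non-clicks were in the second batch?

Sequential conjugate updates are equivalent to a single update on the pooled data, so total successes = posterior α − prior α and total failures = posterior β − prior β.
Total across both batches: 31−11=20 clicks, 13−4=9 non-clicks.
Subtract the first batch: 20−3=17 clicks and 9−5=4 non-clicks.

17 clicks and 4 non-clicks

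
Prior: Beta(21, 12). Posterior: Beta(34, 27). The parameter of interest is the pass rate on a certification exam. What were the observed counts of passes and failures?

Beta is conjugate to the binomial likelihood: posterior = Beta(a+s, b+f).
Match parameters: s=34−21=13, f=27−12=15.

13 passes and 15 failures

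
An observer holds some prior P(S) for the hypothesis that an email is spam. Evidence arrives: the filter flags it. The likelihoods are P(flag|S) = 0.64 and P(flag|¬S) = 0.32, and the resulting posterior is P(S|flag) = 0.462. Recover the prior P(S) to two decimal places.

Bayes' rule in odds form gives O(S|E) = O(S)·[P(E|S)/P(E|¬S)], hence O(S) = O(S|E)/LR.
Posterior odds = 0.462/(1−0.462) = 0.8587. LR = 0.64/0.32 = 2.0000.
Prior odds = 0.8587/2.0000 = 0.4294, so P(S) = 0.4294/(1+0.4294) ≈ 0.30.

P(S) = 0.30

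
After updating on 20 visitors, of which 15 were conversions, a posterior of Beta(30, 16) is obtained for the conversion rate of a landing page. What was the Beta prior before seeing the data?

Beta(15, 11)

Under Beta–binomial conjugacy the posterior parameters are (a+s, b+f).
So a = 30 − 15 = 15 and b = 16 − 5 = 11.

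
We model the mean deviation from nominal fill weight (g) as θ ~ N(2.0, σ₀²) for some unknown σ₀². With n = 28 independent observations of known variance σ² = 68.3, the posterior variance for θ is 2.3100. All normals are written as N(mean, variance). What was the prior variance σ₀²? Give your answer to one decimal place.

σ₀² = 43.6

For the Normal–Normal model with known σ², precisions add: τ_n = τ₀ + n/σ².
So 1/σ₀² = 1/2.3100 − 28/68.3 = 0.432900 − 0.409956 = 0.022944.
Hence σ₀² = 1/0.022944 ≈ 43.6.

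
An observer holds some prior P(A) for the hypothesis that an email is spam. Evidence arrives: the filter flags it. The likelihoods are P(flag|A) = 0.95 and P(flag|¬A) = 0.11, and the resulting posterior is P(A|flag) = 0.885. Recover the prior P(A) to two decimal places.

In odds form, posterior odds = prior odds × likelihood ratio, so prior odds = posterior odds ÷ LR.
Posterior odds = 0.885/(1−0.885) = 7.6957. LR = 0.95/0.11 = 8.6364.
Prior odds = 7.6957/8.6364 = 0.8911, so P(A) = 0.8911/(1+0.8911) ≈ 0.47.

P(A) = 0.47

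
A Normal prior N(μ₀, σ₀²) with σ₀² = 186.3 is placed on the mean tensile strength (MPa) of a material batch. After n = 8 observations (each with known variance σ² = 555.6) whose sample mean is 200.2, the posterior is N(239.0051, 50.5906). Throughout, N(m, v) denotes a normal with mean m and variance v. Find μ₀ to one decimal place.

μ₀ = 343.1

The posterior mean is a precision-weighted average: μ_n = (τ₀μ₀ + τ_data·x̄)/(τ₀+τ_data), with τ₀=1/σ₀² and τ_data=n/σ².
Here τ₀ = 1/186.3 = 0.005368 and τ_data = 8/555.6 = 0.014399, so τ_n = 0.019767.
Rearranging for μ₀: μ₀ = (μ_n·τ_n − τ_data·x̄)/τ₀ = (239.0051·0.019767 − 0.014399·200.2) / 0.005368 = 1.841734/0.005368 ≈ 343.1.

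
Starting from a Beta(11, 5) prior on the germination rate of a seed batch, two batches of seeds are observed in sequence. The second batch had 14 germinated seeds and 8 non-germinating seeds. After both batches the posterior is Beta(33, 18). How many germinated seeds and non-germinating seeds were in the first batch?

Sequential conjugate updates are equivalent to a single update on the pooled data, so total successes = posterior α − prior α and total failures = posterior β − prior β.
Total across both batches: 33−11=22 germinated seeds, 18−5=13 non-germinating seeds.
Subtract the second batch: 22−14=8 germinated seeds and 13−8=5 non-germinating seeds.

8 germinated seeds and 5 non-germinating seeds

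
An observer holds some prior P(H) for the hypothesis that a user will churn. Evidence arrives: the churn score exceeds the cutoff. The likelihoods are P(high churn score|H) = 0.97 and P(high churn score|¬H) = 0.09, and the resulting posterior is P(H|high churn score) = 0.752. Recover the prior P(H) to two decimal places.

P(H) = 0.22

Bayes' rule in odds form gives O(H|E) = O(H)·[P(E|H)/P(E|¬H)], hence O(H) = O(H|E)/LR.
Posterior odds = 0.752/(1−0.752) = 3.0323. LR = 0.97/0.09 = 10.7778.
Prior odds = 3.0323/10.7778 = 0.2813, so P(H) = 0.2813/(1+0.2813) ≈ 0.22.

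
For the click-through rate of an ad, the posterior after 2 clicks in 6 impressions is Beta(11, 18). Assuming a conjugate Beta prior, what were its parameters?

Beta(9, 14)

Under Beta–binomial conjugacy the posterior parameters are (a+s, b+f).
So a = 11 − 2 = 9 and b = 18 − 4 = 14.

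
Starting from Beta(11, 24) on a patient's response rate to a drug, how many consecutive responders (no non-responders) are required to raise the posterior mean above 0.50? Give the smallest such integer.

k = 14

After k responders and 0 non-responders the posterior is Beta(11+k, 24), with mean (11+k)/(11+24+k).
Set (11+k)/(35+k) > 0.50 and solve: k > (0.50·35 − 11)/(1 − 0.50) = 13.000.
The smallest integer exceeding 13.000 is 14.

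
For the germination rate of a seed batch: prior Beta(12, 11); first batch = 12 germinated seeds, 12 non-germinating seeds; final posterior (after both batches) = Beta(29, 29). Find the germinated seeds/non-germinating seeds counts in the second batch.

5 germinated seeds and 6 non-germinating seeds

Because Beta–binomial updating is additive in the counts, the combined data contributed (α_post−α_prior, β_post−β_prior) successes and failures.
Total across both batches: 29−12=17 germinated seeds, 29−11=18 non-germinating seeds.
Subtract the first batch: 17−12=5 germinated seeds and 18−12=6 non-germinating seeds.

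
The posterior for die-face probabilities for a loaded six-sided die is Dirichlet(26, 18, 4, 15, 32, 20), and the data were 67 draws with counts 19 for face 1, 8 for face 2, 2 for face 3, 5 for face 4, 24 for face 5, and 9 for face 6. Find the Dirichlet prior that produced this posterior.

Dirichlet(7, 10, 2, 10, 8, 11)

For a Dirichlet(α) prior with multinomial counts c, the posterior is Dirichlet(α + c) componentwise.
Subtract each count from the matching posterior parameter: 26−19=7, 18−8=10, 4−2=2, 15−5=10, 32−24=8, 20−9=11.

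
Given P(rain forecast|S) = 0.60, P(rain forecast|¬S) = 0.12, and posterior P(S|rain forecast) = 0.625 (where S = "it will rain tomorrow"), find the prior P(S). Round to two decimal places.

In odds form, posterior odds = prior odds × likelihood ratio, so prior odds = posterior odds ÷ LR.
Posterior odds = 0.625/(1−0.625) = 1.6667. LR = 0.60/0.12 = 5.0000.
Prior odds = 1.6667/5.0000 = 0.3333, so P(S) = 0.3333/(1+0.3333) ≈ 0.25.

P(S) = 0.25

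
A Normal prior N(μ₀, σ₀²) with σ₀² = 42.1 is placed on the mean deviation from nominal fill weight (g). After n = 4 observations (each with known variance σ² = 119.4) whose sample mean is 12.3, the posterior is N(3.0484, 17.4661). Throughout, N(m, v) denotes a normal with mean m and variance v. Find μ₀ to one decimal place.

μ₀ = -10.0

The posterior mean is a precision-weighted average: μ_n = (τ₀μ₀ + τ_data·x̄)/(τ₀+τ_data), with τ₀=1/σ₀² and τ_data=n/σ².
Here τ₀ = 1/42.1 = 0.023753 and τ_data = 4/119.4 = 0.033501, so τ_n = 0.057254.
Rearranging for μ₀: μ₀ = (μ_n·τ_n − τ_data·x̄)/τ₀ = (3.0484·0.057254 − 0.033501·12.3) / 0.023753 = -0.237529/0.023753 ≈ -10.0.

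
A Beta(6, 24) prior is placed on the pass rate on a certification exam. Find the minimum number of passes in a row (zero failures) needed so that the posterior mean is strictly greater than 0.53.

After k passes and 0 failures the posterior is Beta(6+k, 24), with mean (6+k)/(6+24+k).
Set (6+k)/(30+k) > 0.53 and solve: k > (0.53·30 − 6)/(1 − 0.53) = 21.064.
The smallest integer exceeding 21.064 is 22, and checking k=22: (28)/(52) = 0.5385 > 0.53.

k = 22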